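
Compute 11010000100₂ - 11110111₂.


Align and subtract column by column (LSB to MSB, borrowing when needed):
  11010000100
- 00011110111
  -----------
  col 0: (0 - 0 borrow-in) - 1 → borrow from next column: (0+2) - 1 = 1, borrow out 1
  col 1: (0 - 1 borrow-in) - 1 → borrow from next column: (-1+2) - 1 = 0, borrow out 1
  col 2: (1 - 1 borrow-in) - 1 → borrow from next column: (0+2) - 1 = 1, borrow out 1
  col 3: (0 - 1 borrow-in) - 0 → borrow from next column: (-1+2) - 0 = 1, borrow out 1
  col 4: (0 - 1 borrow-in) - 1 → borrow from next column: (-1+2) - 1 = 0, borrow out 1
  col 5: (0 - 1 borrow-in) - 1 → borrow from next column: (-1+2) - 1 = 0, borrow out 1
  col 6: (0 - 1 borrow-in) - 1 → borrow from next column: (-1+2) - 1 = 0, borrow out 1
  col 7: (1 - 1 borrow-in) - 1 → borrow from next column: (0+2) - 1 = 1, borrow out 1
  col 8: (0 - 1 borrow-in) - 0 → borrow from next column: (-1+2) - 0 = 1, borrow out 1
  col 9: (1 - 1 borrow-in) - 0 → 0 - 0 = 0, borrow out 0
  col 10: (1 - 0 borrow-in) - 0 → 1 - 0 = 1, borrow out 0
Reading bits MSB→LSB: 10110001101
Strip leading zeros: 10110001101
= 10110001101


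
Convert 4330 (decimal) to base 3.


Divide by 3 repeatedly:
4330 ÷ 3 = 1443 remainder 1
1443 ÷ 3 = 481 remainder 0
481 ÷ 3 = 160 remainder 1
160 ÷ 3 = 53 remainder 1
53 ÷ 3 = 17 remainder 2
17 ÷ 3 = 5 remainder 2
5 ÷ 3 = 1 remainder 2
1 ÷ 3 = 0 remainder 1
Reading remainders bottom-up:
= 12221101


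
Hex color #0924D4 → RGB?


Hex: #0924D4
R = 09₁₆ = 9
G = 24₁₆ = 36
B = D4₁₆ = 212
= RGB(9, 36, 212)


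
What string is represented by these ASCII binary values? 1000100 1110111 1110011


Codes (binary): 1000100 1110111 1110011
Per-code ASCII lookup:
  1000100 = 68  (range 65-90: uppercase, 68 - 65 = 3) → 'D'
  1110111 = 119  (range 97-122: lowercase, 119 - 97 = 22) → 'w'
  1110011 = 115  (range 97-122: lowercase, 115 - 97 = 18) → 's'
= 'Dws'


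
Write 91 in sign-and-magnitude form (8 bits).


Sign bit: 0 (positive)
Magnitude: 91 = 1011011
= 01011011


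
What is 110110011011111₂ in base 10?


Positional values:
Bit 0: 1 × 2^0 = 1
Bit 1: 1 × 2^1 = 2
Bit 2: 1 × 2^2 = 4
Bit 3: 1 × 2^3 = 8
Bit 4: 1 × 2^4 = 16
Bit 6: 1 × 2^6 = 64
Bit 7: 1 × 2^7 = 128
Bit 10: 1 × 2^10 = 1024
Bit 11: 1 × 2^11 = 2048
Bit 13: 1 × 2^13 = 8192
Bit 14: 1 × 2^14 = 16384
Sum = 1 + 2 + 4 + 8 + 16 + 64 + 128 + 1024 + 2048 + 8192 + 16384
= 27871


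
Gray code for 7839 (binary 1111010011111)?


Binary: 1111010011111
Gray code: G = B XOR (B >> 1)
B >> 1 = 0111101001111
1111010011111 XOR 0111101001111:
  1 XOR 0 = 1
  1 XOR 1 = 0
  1 XOR 1 = 0
  1 XOR 1 = 0
  0 XOR 1 = 1
  1 XOR 0 = 1
  0 XOR 1 = 1
  0 XOR 0 = 0
  1 XOR 0 = 1
  1 XOR 1 = 0
  1 XOR 1 = 0
  1 XOR 1 = 0
  1 XOR 1 = 0
= 1000111010000


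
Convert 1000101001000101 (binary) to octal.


Group into 3-bit groups: 001000101001000101
  001 = 1
  000 = 0
  101 = 5
  001 = 1
  000 = 0
  101 = 5
= 0o105105


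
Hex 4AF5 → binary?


Each hex digit → 4 binary bits:
  4 = 0100
  A = 1010
  F = 1111
  5 = 0101
Concatenate: 0100 1010 1111 0101
= 0100101011110101


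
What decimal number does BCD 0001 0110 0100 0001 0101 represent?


Each 4-bit group → digit:
  0001 → 1
  0110 → 6
  0100 → 4
  0001 → 1
  0101 → 5
= 16415


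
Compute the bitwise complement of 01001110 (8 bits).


Original: 01001110
Invert all bits:
  bit 0: 0 → 1
  bit 1: 1 → 0
  bit 2: 0 → 1
  bit 3: 0 → 1
  bit 4: 1 → 0
  bit 5: 1 → 0
  bit 6: 1 → 0
  bit 7: 0 → 1
= 10110001


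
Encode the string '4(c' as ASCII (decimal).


String: '4(c'  (3 characters)
Per-character ASCII lookup:
  '4': digits start at 48: '4' = 48 + 4 = 52
  '(': special character: '(' = 40
  'c': lowercase starts at 97: 'c' = 97 + 2 = 99
= 52 40 99


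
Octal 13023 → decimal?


Positional values:
Position 0: 3 × 8^0 = 3
Position 1: 2 × 8^1 = 16
Position 2: 0 × 8^2 = 0
Position 3: 3 × 8^3 = 1536
Position 4: 1 × 8^4 = 4096
Sum = 3 + 16 + 0 + 1536 + 4096
= 5651


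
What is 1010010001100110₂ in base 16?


Group into 4-bit nibbles: 1010010001100110
  1010 = A
  0100 = 4
  0110 = 6
  0110 = 6
= 0xA466


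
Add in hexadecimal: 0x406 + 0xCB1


Align and add column by column (LSB to MSB, each column mod 16 with carry):
  0406
+ 0CB1
  ----
  col 0: 6(6) + 1(1) + 0 (carry in) = 7 → 7(7), carry out 0
  col 1: 0(0) + B(11) + 0 (carry in) = 11 → B(11), carry out 0
  col 2: 4(4) + C(12) + 0 (carry in) = 16 → 0(0), carry out 1
  col 3: 0(0) + 0(0) + 1 (carry in) = 1 → 1(1), carry out 0
Reading digits MSB→LSB: 10B7
Strip leading zeros: 10B7
= 0x10B7


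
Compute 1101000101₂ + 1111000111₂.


Align and add column by column (LSB to MSB, carry propagating):
  01101000101
+ 01111000111
  -----------
  col 0: 1 + 1 + 0 (carry in) = 2 → bit 0, carry out 1
  col 1: 0 + 1 + 1 (carry in) = 2 → bit 0, carry out 1
  col 2: 1 + 1 + 1 (carry in) = 3 → bit 1, carry out 1
  col 3: 0 + 0 + 1 (carry in) = 1 → bit 1, carry out 0
  col 4: 0 + 0 + 0 (carry in) = 0 → bit 0, carry out 0
  col 5: 0 + 0 + 0 (carry in) = 0 → bit 0, carry out 0
  col 6: 1 + 1 + 0 (carry in) = 2 → bit 0, carry out 1
  col 7: 0 + 1 + 1 (carry in) = 2 → bit 0, carry out 1
  col 8: 1 + 1 + 1 (carry in) = 3 → bit 1, carry out 1
  col 9: 1 + 1 + 1 (carry in) = 3 → bit 1, carry out 1
  col 10: 0 + 0 + 1 (carry in) = 1 → bit 1, carry out 0
Reading bits MSB→LSB: 11100001100
Strip leading zeros: 11100001100
= 11100001100


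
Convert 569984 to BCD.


Each digit → 4-bit binary:
  5 → 0101
  6 → 0110
  9 → 1001
  9 → 1001
  8 → 1000
  4 → 0100
= 0101 0110 1001 1001 1000 0100


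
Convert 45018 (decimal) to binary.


Divide by 2 repeatedly:
45018 ÷ 2 = 22509 remainder 0
22509 ÷ 2 = 11254 remainder 1
11254 ÷ 2 = 5627 remainder 0
5627 ÷ 2 = 2813 remainder 1
2813 ÷ 2 = 1406 remainder 1
1406 ÷ 2 = 703 remainder 0
703 ÷ 2 = 351 remainder 1
351 ÷ 2 = 175 remainder 1
175 ÷ 2 = 87 remainder 1
87 ÷ 2 = 43 remainder 1
43 ÷ 2 = 21 remainder 1
21 ÷ 2 = 10 remainder 1
10 ÷ 2 = 5 remainder 0
5 ÷ 2 = 2 remainder 1
2 ÷ 2 = 1 remainder 0
1 ÷ 2 = 0 remainder 1
Reading remainders bottom-up:
= 1010111111011010


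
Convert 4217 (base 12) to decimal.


Positional values (base 12):
  7 × 12^0 = 7 × 1 = 7
  1 × 12^1 = 1 × 12 = 12
  2 × 12^2 = 2 × 144 = 288
  4 × 12^3 = 4 × 1728 = 6912
Sum = 7 + 12 + 288 + 6912
= 7219


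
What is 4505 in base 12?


Divide by 12 repeatedly:
4505 ÷ 12 = 375 remainder 5
375 ÷ 12 = 31 remainder 3
31 ÷ 12 = 2 remainder 7
2 ÷ 12 = 0 remainder 2
Reading remainders bottom-up:
= 2735


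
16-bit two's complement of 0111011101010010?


Original: 0111011101010010
Step 1 - Invert all bits: 1000100010101101
Step 2 - Add 1: 1000100010101101 + 1
= 1000100010101110 (represents -30546)


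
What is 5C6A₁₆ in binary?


Each hex digit → 4 binary bits:
  5 = 0101
  C = 1100
  6 = 0110
  A = 1010
Concatenate: 0101 1100 0110 1010
= 0101110001101010


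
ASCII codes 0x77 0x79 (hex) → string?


Codes (hex): 0x77 0x79
Per-code ASCII lookup:
  0x77 = 119  (range 97-122: lowercase, 119 - 97 = 22) → 'w'
  0x79 = 121  (range 97-122: lowercase, 121 - 97 = 24) → 'y'
= 'wy'


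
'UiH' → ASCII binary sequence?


String: 'UiH'  (3 characters)
Per-character ASCII lookup:
  'U': uppercase starts at 65: 'U' = 65 + 20 = 85 → 1010101
  'i': lowercase starts at 97: 'i' = 97 + 8 = 105 → 1101001
  'H': uppercase starts at 65: 'H' = 65 + 7 = 72 → 1001000
= 1010101 1101001 1001000


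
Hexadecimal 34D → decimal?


Positional values:
Position 0: D × 16^0 = 13 × 1 = 13
Position 1: 4 × 16^1 = 4 × 16 = 64
Position 2: 3 × 16^2 = 3 × 256 = 768
Sum = 13 + 64 + 768
= 845


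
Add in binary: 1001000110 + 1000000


Align and add column by column (LSB to MSB, carry propagating):
  01001000110
+ 00001000000
  -----------
  col 0: 0 + 0 + 0 (carry in) = 0 → bit 0, carry out 0
  col 1: 1 + 0 + 0 (carry in) = 1 → bit 1, carry out 0
  col 2: 1 + 0 + 0 (carry in) = 1 → bit 1, carry out 0
  col 3: 0 + 0 + 0 (carry in) = 0 → bit 0, carry out 0
  col 4: 0 + 0 + 0 (carry in) = 0 → bit 0, carry out 0
  col 5: 0 + 0 + 0 (carry in) = 0 → bit 0, carry out 0
  col 6: 1 + 1 + 0 (carry in) = 2 → bit 0, carry out 1
  col 7: 0 + 0 + 1 (carry in) = 1 → bit 1, carry out 0
  col 8: 0 + 0 + 0 (carry in) = 0 → bit 0, carry out 0
  col 9: 1 + 0 + 0 (carry in) = 1 → bit 1, carry out 0
  col 10: 0 + 0 + 0 (carry in) = 0 → bit 0, carry out 0
Reading bits MSB→LSB: 01010000110
Strip leading zeros: 1010000110
= 1010000110


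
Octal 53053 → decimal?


Positional values:
Position 0: 3 × 8^0 = 3
Position 1: 5 × 8^1 = 40
Position 2: 0 × 8^2 = 0
Position 3: 3 × 8^3 = 1536
Position 4: 5 × 8^4 = 20480
Sum = 3 + 40 + 0 + 1536 + 20480
= 22059


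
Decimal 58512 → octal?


Divide by 8 repeatedly:
58512 ÷ 8 = 7314 remainder 0
7314 ÷ 8 = 914 remainder 2
914 ÷ 8 = 114 remainder 2
114 ÷ 8 = 14 remainder 2
14 ÷ 8 = 1 remainder 6
1 ÷ 8 = 0 remainder 1
Reading remainders bottom-up:
= 0o162220


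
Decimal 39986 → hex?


Divide by 16 repeatedly:
39986 ÷ 16 = 2499 remainder 2 (2)
2499 ÷ 16 = 156 remainder 3 (3)
156 ÷ 16 = 9 remainder 12 (C)
9 ÷ 16 = 0 remainder 9 (9)
Reading remainders bottom-up:
= 0x9C32


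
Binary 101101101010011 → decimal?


Positional values:
Bit 0: 1 × 2^0 = 1
Bit 1: 1 × 2^1 = 2
Bit 4: 1 × 2^4 = 16
Bit 6: 1 × 2^6 = 64
Bit 8: 1 × 2^8 = 256
Bit 9: 1 × 2^9 = 512
Bit 11: 1 × 2^11 = 2048
Bit 12: 1 × 2^12 = 4096
Bit 14: 1 × 2^14 = 16384
Sum = 1 + 2 + 16 + 64 + 256 + 512 + 2048 + 4096 + 16384
= 23379


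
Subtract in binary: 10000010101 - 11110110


Align and subtract column by column (LSB to MSB, borrowing when needed):
  10000010101
- 00011110110
  -----------
  col 0: (1 - 0 borrow-in) - 0 → 1 - 0 = 1, borrow out 0
  col 1: (0 - 0 borrow-in) - 1 → borrow from next column: (0+2) - 1 = 1, borrow out 1
  col 2: (1 - 1 borrow-in) - 1 → borrow from next column: (0+2) - 1 = 1, borrow out 1
  col 3: (0 - 1 borrow-in) - 0 → borrow from next column: (-1+2) - 0 = 1, borrow out 1
  col 4: (1 - 1 borrow-in) - 1 → borrow from next column: (0+2) - 1 = 1, borrow out 1
  col 5: (0 - 1 borrow-in) - 1 → borrow from next column: (-1+2) - 1 = 0, borrow out 1
  col 6: (0 - 1 borrow-in) - 1 → borrow from next column: (-1+2) - 1 = 0, borrow out 1
  col 7: (0 - 1 borrow-in) - 1 → borrow from next column: (-1+2) - 1 = 0, borrow out 1
  col 8: (0 - 1 borrow-in) - 0 → borrow from next column: (-1+2) - 0 = 1, borrow out 1
  col 9: (0 - 1 borrow-in) - 0 → borrow from next column: (-1+2) - 0 = 1, borrow out 1
  col 10: (1 - 1 borrow-in) - 0 → 0 - 0 = 0, borrow out 0
Reading bits MSB→LSB: 01100011111
Strip leading zeros: 1100011111
= 1100011111


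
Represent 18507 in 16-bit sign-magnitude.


Sign bit: 0 (positive)
Magnitude: 18507 = 100100001001011
= 0100100001001011


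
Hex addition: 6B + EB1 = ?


Align and add column by column (LSB to MSB, each column mod 16 with carry):
  006B
+ 0EB1
  ----
  col 0: B(11) + 1(1) + 0 (carry in) = 12 → C(12), carry out 0
  col 1: 6(6) + B(11) + 0 (carry in) = 17 → 1(1), carry out 1
  col 2: 0(0) + E(14) + 1 (carry in) = 15 → F(15), carry out 0
  col 3: 0(0) + 0(0) + 0 (carry in) = 0 → 0(0), carry out 0
Reading digits MSB→LSB: 0F1C
Strip leading zeros: F1C
= 0xF1C


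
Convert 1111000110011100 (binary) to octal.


Group into 3-bit groups: 001111000110011100
  001 = 1
  111 = 7
  000 = 0
  110 = 6
  011 = 3
  100 = 4
= 0o170634


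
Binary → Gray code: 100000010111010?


Binary: 100000010111010
Gray code: G = B XOR (B >> 1)
B >> 1 = 010000001011101
100000010111010 XOR 010000001011101:
  1 XOR 0 = 1
  0 XOR 1 = 1
  0 XOR 0 = 0
  0 XOR 0 = 0
  0 XOR 0 = 0
  0 XOR 0 = 0
  0 XOR 0 = 0
  1 XOR 0 = 1
  0 XOR 1 = 1
  1 XOR 0 = 1
  1 XOR 1 = 0
  1 XOR 1 = 0
  0 XOR 1 = 1
  1 XOR 0 = 1
  0 XOR 1 = 1
= 110000011100111


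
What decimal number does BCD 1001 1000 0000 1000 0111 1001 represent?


Each 4-bit group → digit:
  1001 → 9
  1000 → 8
  0000 → 0
  1000 → 8
  0111 → 7
  1001 → 9
= 980879


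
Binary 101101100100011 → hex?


Group into 4-bit nibbles: 0101101100100011
  0101 = 5
  1011 = B
  0010 = 2
  0011 = 3
= 0x5B23


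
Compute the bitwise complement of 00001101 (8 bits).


Original: 00001101
Invert all bits:
  bit 0: 0 → 1
  bit 1: 0 → 1
  bit 2: 0 → 1
  bit 3: 0 → 1
  bit 4: 1 → 0
  bit 5: 1 → 0
  bit 6: 0 → 1
  bit 7: 1 → 0
= 11110010


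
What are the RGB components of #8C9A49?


Hex: #8C9A49
R = 8C₁₆ = 140
G = 9A₁₆ = 154
B = 49₁₆ = 73
= RGB(140, 154, 73)


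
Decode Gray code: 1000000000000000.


Gray code: 1000000000000000
MSB stays the same: 1
Each subsequent bit = prev_binary XOR current_gray:
  B[1] = 1 XOR 0 = 1
  B[2] = 1 XOR 0 = 1
  B[3] = 1 XOR 0 = 1
  B[4] = 1 XOR 0 = 1
  B[5] = 1 XOR 0 = 1
  B[6] = 1 XOR 0 = 1
  B[7] = 1 XOR 0 = 1
  B[8] = 1 XOR 0 = 1
  B[9] = 1 XOR 0 = 1
  B[10] = 1 XOR 0 = 1
  B[11] = 1 XOR 0 = 1
  B[12] = 1 XOR 0 = 1
  B[13] = 1 XOR 0 = 1
  B[14] = 1 XOR 0 = 1
  B[15] = 1 XOR 0 = 1
= 1111111111111111 (65535 decimal)


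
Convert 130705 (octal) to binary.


Each octal digit → 3 binary bits:
  1 = 001
  3 = 011
  0 = 000
  7 = 111
  0 = 000
  5 = 101
Concatenate: 001 011 000 111 000 101
= 001011000111000101


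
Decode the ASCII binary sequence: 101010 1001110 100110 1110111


Codes (binary): 101010 1001110 100110 1110111
Per-code ASCII lookup:
  101010 = 42  (special character) → '*'
  1001110 = 78  (range 65-90: uppercase, 78 - 65 = 13) → 'N'
  100110 = 38  (special character) → '&'
  1110111 = 119  (range 97-122: lowercase, 119 - 97 = 22) → 'w'
= '*N&w'


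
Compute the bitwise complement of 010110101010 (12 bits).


Original: 010110101010
Invert all bits:
  bit 0: 0 → 1
  bit 1: 1 → 0
  bit 2: 0 → 1
  bit 3: 1 → 0
  bit 4: 1 → 0
  bit 5: 0 → 1
  bit 6: 1 → 0
  bit 7: 0 → 1
  bit 8: 1 → 0
  bit 9: 0 → 1
  bit 10: 1 → 0
  bit 11: 0 → 1
= 101001010101


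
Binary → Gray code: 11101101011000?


Binary: 11101101011000
Gray code: G = B XOR (B >> 1)
B >> 1 = 01110110101100
11101101011000 XOR 01110110101100:
  1 XOR 0 = 1
  1 XOR 1 = 0
  1 XOR 1 = 0
  0 XOR 1 = 1
  1 XOR 0 = 1
  1 XOR 1 = 0
  0 XOR 1 = 1
  1 XOR 0 = 1
  0 XOR 1 = 1
  1 XOR 0 = 1
  1 XOR 1 = 0
  0 XOR 1 = 1
  0 XOR 0 = 0
  0 XOR 0 = 0
= 10011011110100


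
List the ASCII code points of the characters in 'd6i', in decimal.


String: 'd6i'  (3 characters)
Per-character ASCII lookup:
  'd': lowercase starts at 97: 'd' = 97 + 3 = 100
  '6': digits start at 48: '6' = 48 + 6 = 54
  'i': lowercase starts at 97: 'i' = 97 + 8 = 105
= 100 54 105


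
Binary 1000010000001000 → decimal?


Positional values:
Bit 3: 1 × 2^3 = 8
Bit 10: 1 × 2^10 = 1024
Bit 15: 1 × 2^15 = 32768
Sum = 8 + 1024 + 32768
= 33800


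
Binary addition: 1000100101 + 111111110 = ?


Align and add column by column (LSB to MSB, carry propagating):
  01000100101
+ 00111111110
  -----------
  col 0: 1 + 0 + 0 (carry in) = 1 → bit 1, carry out 0
  col 1: 0 + 1 + 0 (carry in) = 1 → bit 1, carry out 0
  col 2: 1 + 1 + 0 (carry in) = 2 → bit 0, carry out 1
  col 3: 0 + 1 + 1 (carry in) = 2 → bit 0, carry out 1
  col 4: 0 + 1 + 1 (carry in) = 2 → bit 0, carry out 1
  col 5: 1 + 1 + 1 (carry in) = 3 → bit 1, carry out 1
  col 6: 0 + 1 + 1 (carry in) = 2 → bit 0, carry out 1
  col 7: 0 + 1 + 1 (carry in) = 2 → bit 0, carry out 1
  col 8: 0 + 1 + 1 (carry in) = 2 → bit 0, carry out 1
  col 9: 1 + 0 + 1 (carry in) = 2 → bit 0, carry out 1
  col 10: 0 + 0 + 1 (carry in) = 1 → bit 1, carry out 0
Reading bits MSB→LSB: 10000100011
Strip leading zeros: 10000100011
= 10000100011


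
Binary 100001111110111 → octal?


Group into 3-bit groups: 100001111110111
  100 = 4
  001 = 1
  111 = 7
  110 = 6
  111 = 7
= 0o41767


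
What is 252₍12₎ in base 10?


Positional values (base 12):
  2 × 12^0 = 2 × 1 = 2
  5 × 12^1 = 5 × 12 = 60
  2 × 12^2 = 2 × 144 = 288
Sum = 2 + 60 + 288
= 350


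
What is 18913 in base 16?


Divide by 16 repeatedly:
18913 ÷ 16 = 1182 remainder 1 (1)
1182 ÷ 16 = 73 remainder 14 (E)
73 ÷ 16 = 4 remainder 9 (9)
4 ÷ 16 = 0 remainder 4 (4)
Reading remainders bottom-up:
= 0x49E1


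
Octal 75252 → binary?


Each octal digit → 3 binary bits:
  7 = 111
  5 = 101
  2 = 010
  5 = 101
  2 = 010
Concatenate: 111 101 010 101 010
= 111101010101010


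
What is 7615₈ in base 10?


Positional values:
Position 0: 5 × 8^0 = 5
Position 1: 1 × 8^1 = 8
Position 2: 6 × 8^2 = 384
Position 3: 7 × 8^3 = 3584
Sum = 5 + 8 + 384 + 3584
= 3981


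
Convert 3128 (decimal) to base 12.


Divide by 12 repeatedly:
3128 ÷ 12 = 260 remainder 8
260 ÷ 12 = 21 remainder 8
21 ÷ 12 = 1 remainder 9
1 ÷ 12 = 0 remainder 1
Reading remainders bottom-up:
= 1988


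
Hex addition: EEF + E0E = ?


Align and add column by column (LSB to MSB, each column mod 16 with carry):
  0EEF
+ 0E0E
  ----
  col 0: F(15) + E(14) + 0 (carry in) = 29 → D(13), carry out 1
  col 1: E(14) + 0(0) + 1 (carry in) = 15 → F(15), carry out 0
  col 2: E(14) + E(14) + 0 (carry in) = 28 → C(12), carry out 1
  col 3: 0(0) + 0(0) + 1 (carry in) = 1 → 1(1), carry out 0
Reading digits MSB→LSB: 1CFD
Strip leading zeros: 1CFD
= 0x1CFD


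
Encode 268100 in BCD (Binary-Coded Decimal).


Each digit → 4-bit binary:
  2 → 0010
  6 → 0110
  8 → 1000
  1 → 0001
  0 → 0000
  0 → 0000
= 0010 0110 1000 0001 0000 0000


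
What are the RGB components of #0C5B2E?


Hex: #0C5B2E
R = 0C₁₆ = 12
G = 5B₁₆ = 91
B = 2E₁₆ = 46
= RGB(12, 91, 46)


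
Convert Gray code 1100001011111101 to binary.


Gray code: 1100001011111101
MSB stays the same: 1
Each subsequent bit = prev_binary XOR current_gray:
  B[1] = 1 XOR 1 = 0
  B[2] = 0 XOR 0 = 0
  B[3] = 0 XOR 0 = 0
  B[4] = 0 XOR 0 = 0
  B[5] = 0 XOR 0 = 0
  B[6] = 0 XOR 1 = 1
  B[7] = 1 XOR 0 = 1
  B[8] = 1 XOR 1 = 0
  B[9] = 0 XOR 1 = 1
  B[10] = 1 XOR 1 = 0
  B[11] = 0 XOR 1 = 1
  B[12] = 1 XOR 1 = 0
  B[13] = 0 XOR 1 = 1
  B[14] = 1 XOR 0 = 1
  B[15] = 1 XOR 1 = 0
= 1000001101010110 (33622 decimal)


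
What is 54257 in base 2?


Divide by 2 repeatedly:
54257 ÷ 2 = 27128 remainder 1
27128 ÷ 2 = 13564 remainder 0
13564 ÷ 2 = 6782 remainder 0
6782 ÷ 2 = 3391 remainder 0
3391 ÷ 2 = 1695 remainder 1
1695 ÷ 2 = 847 remainder 1
847 ÷ 2 = 423 remainder 1
423 ÷ 2 = 211 remainder 1
211 ÷ 2 = 105 remainder 1
105 ÷ 2 = 52 remainder 1
52 ÷ 2 = 26 remainder 0
26 ÷ 2 = 13 remainder 0
13 ÷ 2 = 6 remainder 1
6 ÷ 2 = 3 remainder 0
3 ÷ 2 = 1 remainder 1
1 ÷ 2 = 0 remainder 1
Reading remainders bottom-up:
= 1101001111110001


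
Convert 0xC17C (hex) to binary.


Each hex digit → 4 binary bits:
  C = 1100
  1 = 0001
  7 = 0111
  C = 1100
Concatenate: 1100 0001 0111 1100
= 1100000101111100


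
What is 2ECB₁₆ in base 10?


Positional values:
Position 0: B × 16^0 = 11 × 1 = 11
Position 1: C × 16^1 = 12 × 16 = 192
Position 2: E × 16^2 = 14 × 256 = 3584
Position 3: 2 × 16^3 = 2 × 4096 = 8192
Sum = 11 + 192 + 3584 + 8192
= 11979


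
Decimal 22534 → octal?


Divide by 8 repeatedly:
22534 ÷ 8 = 2816 remainder 6
2816 ÷ 8 = 352 remainder 0
352 ÷ 8 = 44 remainder 0
44 ÷ 8 = 5 remainder 4
5 ÷ 8 = 0 remainder 5
Reading remainders bottom-up:
= 0o54006


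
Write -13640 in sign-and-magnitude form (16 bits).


Sign bit: 1 (negative)
Magnitude: 13640 = 011010101001000
= 1011010101001000


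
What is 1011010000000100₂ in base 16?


Group into 4-bit nibbles: 1011010000000100
  1011 = B
  0100 = 4
  0000 = 0
  0100 = 4
= 0xB404


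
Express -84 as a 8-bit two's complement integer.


Original: 01010100
Step 1 - Invert all bits: 10101011
Step 2 - Add 1: 10101011 + 1
= 10101100 (represents -84)


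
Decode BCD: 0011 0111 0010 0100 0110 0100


Each 4-bit group → digit:
  0011 → 3
  0111 → 7
  0010 → 2
  0100 → 4
  0110 → 6
  0100 → 4
= 372464


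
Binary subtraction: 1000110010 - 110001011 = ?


Align and subtract column by column (LSB to MSB, borrowing when needed):
  1000110010
- 0110001011
  ----------
  col 0: (0 - 0 borrow-in) - 1 → borrow from next column: (0+2) - 1 = 1, borrow out 1
  col 1: (1 - 1 borrow-in) - 1 → borrow from next column: (0+2) - 1 = 1, borrow out 1
  col 2: (0 - 1 borrow-in) - 0 → borrow from next column: (-1+2) - 0 = 1, borrow out 1
  col 3: (0 - 1 borrow-in) - 1 → borrow from next column: (-1+2) - 1 = 0, borrow out 1
  col 4: (1 - 1 borrow-in) - 0 → 0 - 0 = 0, borrow out 0
  col 5: (1 - 0 borrow-in) - 0 → 1 - 0 = 1, borrow out 0
  col 6: (0 - 0 borrow-in) - 0 → 0 - 0 = 0, borrow out 0
  col 7: (0 - 0 borrow-in) - 1 → borrow from next column: (0+2) - 1 = 1, borrow out 1
  col 8: (0 - 1 borrow-in) - 1 → borrow from next column: (-1+2) - 1 = 0, borrow out 1
  col 9: (1 - 1 borrow-in) - 0 → 0 - 0 = 0, borrow out 0
Reading bits MSB→LSB: 0010100111
Strip leading zeros: 10100111
= 10100111


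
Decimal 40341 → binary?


Divide by 2 repeatedly:
40341 ÷ 2 = 20170 remainder 1
20170 ÷ 2 = 10085 remainder 0
10085 ÷ 2 = 5042 remainder 1
5042 ÷ 2 = 2521 remainder 0
2521 ÷ 2 = 1260 remainder 1
1260 ÷ 2 = 630 remainder 0
630 ÷ 2 = 315 remainder 0
315 ÷ 2 = 157 remainder 1
157 ÷ 2 = 78 remainder 1
78 ÷ 2 = 39 remainder 0
39 ÷ 2 = 19 remainder 1
19 ÷ 2 = 9 remainder 1
9 ÷ 2 = 4 remainder 1
4 ÷ 2 = 2 remainder 0
2 ÷ 2 = 1 remainder 0
1 ÷ 2 = 0 remainder 1
Reading remainders bottom-up:
= 1001110110010101


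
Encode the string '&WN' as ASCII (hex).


String: '&WN'  (3 characters)
Per-character ASCII lookup:
  '&': special character: '&' = 38 → 0x26
  'W': uppercase starts at 65: 'W' = 65 + 22 = 87 → 0x57
  'N': uppercase starts at 65: 'N' = 65 + 13 = 78 → 0x4E
= 0x26 0x57 0x4E


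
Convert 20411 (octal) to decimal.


Positional values:
Position 0: 1 × 8^0 = 1
Position 1: 1 × 8^1 = 8
Position 2: 4 × 8^2 = 256
Position 3: 0 × 8^3 = 0
Position 4: 2 × 8^4 = 8192
Sum = 1 + 8 + 256 + 0 + 8192
= 8457


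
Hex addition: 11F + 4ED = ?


Align and add column by column (LSB to MSB, each column mod 16 with carry):
  011F
+ 04ED
  ----
  col 0: F(15) + D(13) + 0 (carry in) = 28 → C(12), carry out 1
  col 1: 1(1) + E(14) + 1 (carry in) = 16 → 0(0), carry out 1
  col 2: 1(1) + 4(4) + 1 (carry in) = 6 → 6(6), carry out 0
  col 3: 0(0) + 0(0) + 0 (carry in) = 0 → 0(0), carry out 0
Reading digits MSB→LSB: 060C
Strip leading zeros: 60C
= 0x60C


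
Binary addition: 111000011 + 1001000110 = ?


Align and add column by column (LSB to MSB, carry propagating):
  00111000011
+ 01001000110
  -----------
  col 0: 1 + 0 + 0 (carry in) = 1 → bit 1, carry out 0
  col 1: 1 + 1 + 0 (carry in) = 2 → bit 0, carry out 1
  col 2: 0 + 1 + 1 (carry in) = 2 → bit 0, carry out 1
  col 3: 0 + 0 + 1 (carry in) = 1 → bit 1, carry out 0
  col 4: 0 + 0 + 0 (carry in) = 0 → bit 0, carry out 0
  col 5: 0 + 0 + 0 (carry in) = 0 → bit 0, carry out 0
  col 6: 1 + 1 + 0 (carry in) = 2 → bit 0, carry out 1
  col 7: 1 + 0 + 1 (carry in) = 2 → bit 0, carry out 1
  col 8: 1 + 0 + 1 (carry in) = 2 → bit 0, carry out 1
  col 9: 0 + 1 + 1 (carry in) = 2 → bit 0, carry out 1
  col 10: 0 + 0 + 1 (carry in) = 1 → bit 1, carry out 0
Reading bits MSB→LSB: 10000001001
Strip leading zeros: 10000001001
= 10000001001


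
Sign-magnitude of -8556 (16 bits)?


Sign bit: 1 (negative)
Magnitude: 8556 = 010000101101100
= 1010000101101100


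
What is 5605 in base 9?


Divide by 9 repeatedly:
5605 ÷ 9 = 622 remainder 7
622 ÷ 9 = 69 remainder 1
69 ÷ 9 = 7 remainder 6
7 ÷ 9 = 0 remainder 7
Reading remainders bottom-up:
= 7617


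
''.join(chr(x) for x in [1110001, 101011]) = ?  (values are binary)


Codes (binary): 1110001 101011
Per-code ASCII lookup:
  1110001 = 113  (range 97-122: lowercase, 113 - 97 = 16) → 'q'
  101011 = 43  (special character) → '+'
= 'q+'


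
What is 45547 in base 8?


Divide by 8 repeatedly:
45547 ÷ 8 = 5693 remainder 3
5693 ÷ 8 = 711 remainder 5
711 ÷ 8 = 88 remainder 7
88 ÷ 8 = 11 remainder 0
11 ÷ 8 = 1 remainder 3
1 ÷ 8 = 0 remainder 1
Reading remainders bottom-up:
= 0o130753


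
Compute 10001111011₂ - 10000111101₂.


Align and subtract column by column (LSB to MSB, borrowing when needed):
  10001111011
- 10000111101
  -----------
  col 0: (1 - 0 borrow-in) - 1 → 1 - 1 = 0, borrow out 0
  col 1: (1 - 0 borrow-in) - 0 → 1 - 0 = 1, borrow out 0
  col 2: (0 - 0 borrow-in) - 1 → borrow from next column: (0+2) - 1 = 1, borrow out 1
  col 3: (1 - 1 borrow-in) - 1 → borrow from next column: (0+2) - 1 = 1, borrow out 1
  col 4: (1 - 1 borrow-in) - 1 → borrow from next column: (0+2) - 1 = 1, borrow out 1
  col 5: (1 - 1 borrow-in) - 1 → borrow from next column: (0+2) - 1 = 1, borrow out 1
  col 6: (1 - 1 borrow-in) - 0 → 0 - 0 = 0, borrow out 0
  col 7: (0 - 0 borrow-in) - 0 → 0 - 0 = 0, borrow out 0
  col 8: (0 - 0 borrow-in) - 0 → 0 - 0 = 0, borrow out 0
  col 9: (0 - 0 borrow-in) - 0 → 0 - 0 = 0, borrow out 0
  col 10: (1 - 0 borrow-in) - 1 → 1 - 1 = 0, borrow out 0
Reading bits MSB→LSB: 00000111110
Strip leading zeros: 111110
= 111110


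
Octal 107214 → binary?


Each octal digit → 3 binary bits:
  1 = 001
  0 = 000
  7 = 111
  2 = 010
  1 = 001
  4 = 100
Concatenate: 001 000 111 010 001 100
= 001000111010001100


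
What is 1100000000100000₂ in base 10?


Positional values:
Bit 5: 1 × 2^5 = 32
Bit 14: 1 × 2^14 = 16384
Bit 15: 1 × 2^15 = 32768
Sum = 32 + 16384 + 32768
= 49184


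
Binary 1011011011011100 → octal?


Group into 3-bit groups: 001011011011011100
  001 = 1
  011 = 3
  011 = 3
  011 = 3
  011 = 3
  100 = 4
= 0o133334


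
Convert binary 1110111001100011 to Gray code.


Binary: 1110111001100011
Gray code: G = B XOR (B >> 1)
B >> 1 = 0111011100110001
1110111001100011 XOR 0111011100110001:
  1 XOR 0 = 1
  1 XOR 1 = 0
  1 XOR 1 = 0
  0 XOR 1 = 1
  1 XOR 0 = 1
  1 XOR 1 = 0
  1 XOR 1 = 0
  0 XOR 1 = 1
  0 XOR 0 = 0
  1 XOR 0 = 1
  1 XOR 1 = 0
  0 XOR 1 = 1
  0 XOR 0 = 0
  0 XOR 0 = 0
  1 XOR 0 = 1
  1 XOR 1 = 0
= 1001100101010010


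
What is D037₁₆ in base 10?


Positional values:
Position 0: 7 × 16^0 = 7 × 1 = 7
Position 1: 3 × 16^1 = 3 × 16 = 48
Position 2: 0 × 16^2 = 0 × 256 = 0
Position 3: D × 16^3 = 13 × 4096 = 53248
Sum = 7 + 48 + 0 + 53248
= 53303


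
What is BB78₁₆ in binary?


Each hex digit → 4 binary bits:
  B = 1011
  B = 1011
  7 = 0111
  8 = 1000
Concatenate: 1011 1011 0111 1000
= 1011101101111000


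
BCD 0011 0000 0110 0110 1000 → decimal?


Each 4-bit group → digit:
  0011 → 3
  0000 → 0
  0110 → 6
  0110 → 6
  1000 → 8
= 30668


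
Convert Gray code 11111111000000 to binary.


Gray code: 11111111000000
MSB stays the same: 1
Each subsequent bit = prev_binary XOR current_gray:
  B[1] = 1 XOR 1 = 0
  B[2] = 0 XOR 1 = 1
  B[3] = 1 XOR 1 = 0
  B[4] = 0 XOR 1 = 1
  B[5] = 1 XOR 1 = 0
  B[6] = 0 XOR 1 = 1
  B[7] = 1 XOR 1 = 0
  B[8] = 0 XOR 0 = 0
  B[9] = 0 XOR 0 = 0
  B[10] = 0 XOR 0 = 0
  B[11] = 0 XOR 0 = 0
  B[12] = 0 XOR 0 = 0
  B[13] = 0 XOR 0 = 0
= 10101010000000 (10880 decimal)


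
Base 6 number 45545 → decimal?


Positional values (base 6):
  5 × 6^0 = 5 × 1 = 5
  4 × 6^1 = 4 × 6 = 24
  5 × 6^2 = 5 × 36 = 180
  5 × 6^3 = 5 × 216 = 1080
  4 × 6^4 = 4 × 1296 = 5184
Sum = 5 + 24 + 180 + 1080 + 5184
= 6473


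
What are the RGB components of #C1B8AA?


Hex: #C1B8AA
R = C1₁₆ = 193
G = B8₁₆ = 184
B = AA₁₆ = 170
= RGB(193, 184, 170)


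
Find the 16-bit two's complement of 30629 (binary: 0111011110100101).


Original: 0111011110100101
Step 1 - Invert all bits: 1000100001011010
Step 2 - Add 1: 1000100001011010 + 1
= 1000100001011011 (represents -30629)


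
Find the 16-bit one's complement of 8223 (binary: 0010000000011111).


Original: 0010000000011111
Invert all bits:
  bit 0: 0 → 1
  bit 1: 0 → 1
  bit 2: 1 → 0
  bit 3: 0 → 1
  bit 4: 0 → 1
  bit 5: 0 → 1
  bit 6: 0 → 1
  bit 7: 0 → 1
  bit 8: 0 → 1
  bit 9: 0 → 1
  bit 10: 0 → 1
  bit 11: 1 → 0
  bit 12: 1 → 0
  bit 13: 1 → 0
  bit 14: 1 → 0
  bit 15: 1 → 0
= 1101111111100000


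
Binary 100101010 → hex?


Group into 4-bit nibbles: 000100101010
  0001 = 1
  0010 = 2
  1010 = A
= 0x12A


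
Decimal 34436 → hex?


Divide by 16 repeatedly:
34436 ÷ 16 = 2152 remainder 4 (4)
2152 ÷ 16 = 134 remainder 8 (8)
134 ÷ 16 = 8 remainder 6 (6)
8 ÷ 16 = 0 remainder 8 (8)
Reading remainders bottom-up:
= 0x8684


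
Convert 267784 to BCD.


Each digit → 4-bit binary:
  2 → 0010
  6 → 0110
  7 → 0111
  7 → 0111
  8 → 1000
  4 → 0100
= 0010 0110 0111 0111 1000 0100


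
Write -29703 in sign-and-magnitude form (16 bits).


Sign bit: 1 (negative)
Magnitude: 29703 = 111010000000111
= 1111010000000111


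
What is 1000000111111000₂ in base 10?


Positional values:
Bit 3: 1 × 2^3 = 8
Bit 4: 1 × 2^4 = 16
Bit 5: 1 × 2^5 = 32
Bit 6: 1 × 2^6 = 64
Bit 7: 1 × 2^7 = 128
Bit 8: 1 × 2^8 = 256
Bit 15: 1 × 2^15 = 32768
Sum = 8 + 16 + 32 + 64 + 128 + 256 + 32768
= 33272


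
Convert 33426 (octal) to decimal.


Positional values:
Position 0: 6 × 8^0 = 6
Position 1: 2 × 8^1 = 16
Position 2: 4 × 8^2 = 256
Position 3: 3 × 8^3 = 1536
Position 4: 3 × 8^4 = 12288
Sum = 6 + 16 + 256 + 1536 + 12288
= 14102


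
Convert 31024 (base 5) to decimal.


Positional values (base 5):
  4 × 5^0 = 4 × 1 = 4
  2 × 5^1 = 2 × 5 = 10
  0 × 5^2 = 0 × 25 = 0
  1 × 5^3 = 1 × 125 = 125
  3 × 5^4 = 3 × 625 = 1875
Sum = 4 + 10 + 0 + 125 + 1875
= 2014


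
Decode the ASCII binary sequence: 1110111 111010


Codes (binary): 1110111 111010
Per-code ASCII lookup:
  1110111 = 119  (range 97-122: lowercase, 119 - 97 = 22) → 'w'
  111010 = 58  (special character) → ':'
= 'w:'


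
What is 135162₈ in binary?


Each octal digit → 3 binary bits:
  1 = 001
  3 = 011
  5 = 101
  1 = 001
  6 = 110
  2 = 010
Concatenate: 001 011 101 001 110 010
= 001011101001110010


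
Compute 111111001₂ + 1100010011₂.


Align and add column by column (LSB to MSB, carry propagating):
  00111111001
+ 01100010011
  -----------
  col 0: 1 + 1 + 0 (carry in) = 2 → bit 0, carry out 1
  col 1: 0 + 1 + 1 (carry in) = 2 → bit 0, carry out 1
  col 2: 0 + 0 + 1 (carry in) = 1 → bit 1, carry out 0
  col 3: 1 + 0 + 0 (carry in) = 1 → bit 1, carry out 0
  col 4: 1 + 1 + 0 (carry in) = 2 → bit 0, carry out 1
  col 5: 1 + 0 + 1 (carry in) = 2 → bit 0, carry out 1
  col 6: 1 + 0 + 1 (carry in) = 2 → bit 0, carry out 1
  col 7: 1 + 0 + 1 (carry in) = 2 → bit 0, carry out 1
  col 8: 1 + 1 + 1 (carry in) = 3 → bit 1, carry out 1
  col 9: 0 + 1 + 1 (carry in) = 2 → bit 0, carry out 1
  col 10: 0 + 0 + 1 (carry in) = 1 → bit 1, carry out 0
Reading bits MSB→LSB: 10100001100
Strip leading zeros: 10100001100
= 10100001100


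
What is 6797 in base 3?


Divide by 3 repeatedly:
6797 ÷ 3 = 2265 remainder 2
2265 ÷ 3 = 755 remainder 0
755 ÷ 3 = 251 remainder 2
251 ÷ 3 = 83 remainder 2
83 ÷ 3 = 27 remainder 2
27 ÷ 3 = 9 remainder 0
9 ÷ 3 = 3 remainder 0
3 ÷ 3 = 1 remainder 0
1 ÷ 3 = 0 remainder 1
Reading remainders bottom-up:
= 100022202


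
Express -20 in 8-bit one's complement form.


Original: 00010100
Invert all bits:
  bit 0: 0 → 1
  bit 1: 0 → 1
  bit 2: 0 → 1
  bit 3: 1 → 0
  bit 4: 0 → 1
  bit 5: 1 → 0
  bit 6: 0 → 1
  bit 7: 0 → 1
= 11101011


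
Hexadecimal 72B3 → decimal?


Positional values:
Position 0: 3 × 16^0 = 3 × 1 = 3
Position 1: B × 16^1 = 11 × 16 = 176
Position 2: 2 × 16^2 = 2 × 256 = 512
Position 3: 7 × 16^3 = 7 × 4096 = 28672
Sum = 3 + 176 + 512 + 28672
= 29363


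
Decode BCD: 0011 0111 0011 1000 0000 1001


Each 4-bit group → digit:
  0011 → 3
  0111 → 7
  0011 → 3
  1000 → 8
  0000 → 0
  1001 → 9
= 373809


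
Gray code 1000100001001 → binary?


Gray code: 1000100001001
MSB stays the same: 1
Each subsequent bit = prev_binary XOR current_gray:
  B[1] = 1 XOR 0 = 1
  B[2] = 1 XOR 0 = 1
  B[3] = 1 XOR 0 = 1
  B[4] = 1 XOR 1 = 0
  B[5] = 0 XOR 0 = 0
  B[6] = 0 XOR 0 = 0
  B[7] = 0 XOR 0 = 0
  B[8] = 0 XOR 0 = 0
  B[9] = 0 XOR 1 = 1
  B[10] = 1 XOR 0 = 1
  B[11] = 1 XOR 0 = 1
  B[12] = 1 XOR 1 = 0
= 1111000001110 (7694 decimal)


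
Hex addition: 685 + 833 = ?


Align and add column by column (LSB to MSB, each column mod 16 with carry):
  0685
+ 0833
  ----
  col 0: 5(5) + 3(3) + 0 (carry in) = 8 → 8(8), carry out 0
  col 1: 8(8) + 3(3) + 0 (carry in) = 11 → B(11), carry out 0
  col 2: 6(6) + 8(8) + 0 (carry in) = 14 → E(14), carry out 0
  col 3: 0(0) + 0(0) + 0 (carry in) = 0 → 0(0), carry out 0
Reading digits MSB→LSB: 0EB8
Strip leading zeros: EB8
= 0xEB8


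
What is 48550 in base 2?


Divide by 2 repeatedly:
48550 ÷ 2 = 24275 remainder 0
24275 ÷ 2 = 12137 remainder 1
12137 ÷ 2 = 6068 remainder 1
6068 ÷ 2 = 3034 remainder 0
3034 ÷ 2 = 1517 remainder 0
1517 ÷ 2 = 758 remainder 1
758 ÷ 2 = 379 remainder 0
379 ÷ 2 = 189 remainder 1
189 ÷ 2 = 94 remainder 1
94 ÷ 2 = 47 remainder 0
47 ÷ 2 = 23 remainder 1
23 ÷ 2 = 11 remainder 1
11 ÷ 2 = 5 remainder 1
5 ÷ 2 = 2 remainder 1
2 ÷ 2 = 1 remainder 0
1 ÷ 2 = 0 remainder 1
Reading remainders bottom-up:
= 1011110110100110


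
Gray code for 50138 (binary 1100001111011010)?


Binary: 1100001111011010
Gray code: G = B XOR (B >> 1)
B >> 1 = 0110000111101101
1100001111011010 XOR 0110000111101101:
  1 XOR 0 = 1
  1 XOR 1 = 0
  0 XOR 1 = 1
  0 XOR 0 = 0
  0 XOR 0 = 0
  0 XOR 0 = 0
  1 XOR 0 = 1
  1 XOR 1 = 0
  1 XOR 1 = 0
  1 XOR 1 = 0
  0 XOR 1 = 1
  1 XOR 0 = 1
  1 XOR 1 = 0
  0 XOR 1 = 1
  1 XOR 0 = 1
  0 XOR 1 = 1
= 1010001000110111


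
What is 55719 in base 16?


Divide by 16 repeatedly:
55719 ÷ 16 = 3482 remainder 7 (7)
3482 ÷ 16 = 217 remainder 10 (A)
217 ÷ 16 = 13 remainder 9 (9)
13 ÷ 16 = 0 remainder 13 (D)
Reading remainders bottom-up:
= 0xD9A7


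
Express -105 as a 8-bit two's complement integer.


Original: 01101001
Step 1 - Invert all bits: 10010110
Step 2 - Add 1: 10010110 + 1
= 10010111 (represents -105)


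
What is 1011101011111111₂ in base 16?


Group into 4-bit nibbles: 1011101011111111
  1011 = B
  1010 = A
  1111 = F
  1111 = F
= 0xBAFF


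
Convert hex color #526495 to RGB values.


Hex: #526495
R = 52₁₆ = 82
G = 64₁₆ = 100
B = 95₁₆ = 149
= RGB(82, 100, 149)


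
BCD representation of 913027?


Each digit → 4-bit binary:
  9 → 1001
  1 → 0001
  3 → 0011
  0 → 0000
  2 → 0010
  7 → 0111
= 1001 0001 0011 0000 0010 0111


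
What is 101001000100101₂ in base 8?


Group into 3-bit groups: 101001000100101
  101 = 5
  001 = 1
  000 = 0
  100 = 4
  101 = 5
= 0o51045


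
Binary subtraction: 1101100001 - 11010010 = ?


Align and subtract column by column (LSB to MSB, borrowing when needed):
  1101100001
- 0011010010
  ----------
  col 0: (1 - 0 borrow-in) - 0 → 1 - 0 = 1, borrow out 0
  col 1: (0 - 0 borrow-in) - 1 → borrow from next column: (0+2) - 1 = 1, borrow out 1
  col 2: (0 - 1 borrow-in) - 0 → borrow from next column: (-1+2) - 0 = 1, borrow out 1
  col 3: (0 - 1 borrow-in) - 0 → borrow from next column: (-1+2) - 0 = 1, borrow out 1
  col 4: (0 - 1 borrow-in) - 1 → borrow from next column: (-1+2) - 1 = 0, borrow out 1
  col 5: (1 - 1 borrow-in) - 0 → 0 - 0 = 0, borrow out 0
  col 6: (1 - 0 borrow-in) - 1 → 1 - 1 = 0, borrow out 0
  col 7: (0 - 0 borrow-in) - 1 → borrow from next column: (0+2) - 1 = 1, borrow out 1
  col 8: (1 - 1 borrow-in) - 0 → 0 - 0 = 0, borrow out 0
  col 9: (1 - 0 borrow-in) - 0 → 1 - 0 = 1, borrow out 0
Reading bits MSB→LSB: 1010001111
Strip leading zeros: 1010001111
= 1010001111


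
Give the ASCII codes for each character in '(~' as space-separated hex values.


String: '(~'  (2 characters)
Per-character ASCII lookup:
  '(': special character: '(' = 40 → 0x28
  '~': special character: '~' = 126 → 0x7E
= 0x28 0x7E


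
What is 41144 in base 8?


Divide by 8 repeatedly:
41144 ÷ 8 = 5143 remainder 0
5143 ÷ 8 = 642 remainder 7
642 ÷ 8 = 80 remainder 2
80 ÷ 8 = 10 remainder 0
10 ÷ 8 = 1 remainder 2
1 ÷ 8 = 0 remainder 1
Reading remainders bottom-up:
= 0o120270


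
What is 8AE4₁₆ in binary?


Each hex digit → 4 binary bits:
  8 = 1000
  A = 1010
  E = 1110
  4 = 0100
Concatenate: 1000 1010 1110 0100
= 1000101011100100


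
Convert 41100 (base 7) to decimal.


Positional values (base 7):
  0 × 7^0 = 0 × 1 = 0
  0 × 7^1 = 0 × 7 = 0
  1 × 7^2 = 1 × 49 = 49
  1 × 7^3 = 1 × 343 = 343
  4 × 7^4 = 4 × 2401 = 9604
Sum = 0 + 0 + 49 + 343 + 9604
= 9996


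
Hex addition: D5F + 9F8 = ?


Align and add column by column (LSB to MSB, each column mod 16 with carry):
  0D5F
+ 09F8
  ----
  col 0: F(15) + 8(8) + 0 (carry in) = 23 → 7(7), carry out 1
  col 1: 5(5) + F(15) + 1 (carry in) = 21 → 5(5), carry out 1
  col 2: D(13) + 9(9) + 1 (carry in) = 23 → 7(7), carry out 1
  col 3: 0(0) + 0(0) + 1 (carry in) = 1 → 1(1), carry out 0
Reading digits MSB→LSB: 1757
Strip leading zeros: 1757
= 0x1757


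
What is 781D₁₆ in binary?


Each hex digit → 4 binary bits:
  7 = 0111
  8 = 1000
  1 = 0001
  D = 1101
Concatenate: 0111 1000 0001 1101
= 0111100000011101


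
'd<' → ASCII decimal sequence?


String: 'd<'  (2 characters)
Per-character ASCII lookup:
  'd': lowercase starts at 97: 'd' = 97 + 3 = 100
  '<': special character: '<' = 60
= 100 60


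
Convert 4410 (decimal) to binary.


Divide by 2 repeatedly:
4410 ÷ 2 = 2205 remainder 0
2205 ÷ 2 = 1102 remainder 1
1102 ÷ 2 = 551 remainder 0
551 ÷ 2 = 275 remainder 1
275 ÷ 2 = 137 remainder 1
137 ÷ 2 = 68 remainder 1
68 ÷ 2 = 34 remainder 0
34 ÷ 2 = 17 remainder 0
17 ÷ 2 = 8 remainder 1
8 ÷ 2 = 4 remainder 0
4 ÷ 2 = 2 remainder 0
2 ÷ 2 = 1 remainder 0
1 ÷ 2 = 0 remainder 1
Reading remainders bottom-up:
= 1000100111010


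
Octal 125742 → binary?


Each octal digit → 3 binary bits:
  1 = 001
  2 = 010
  5 = 101
  7 = 111
  4 = 100
  2 = 010
Concatenate: 001 010 101 111 100 010
= 001010101111100010


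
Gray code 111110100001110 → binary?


Gray code: 111110100001110
MSB stays the same: 1
Each subsequent bit = prev_binary XOR current_gray:
  B[1] = 1 XOR 1 = 0
  B[2] = 0 XOR 1 = 1
  B[3] = 1 XOR 1 = 0
  B[4] = 0 XOR 1 = 1
  B[5] = 1 XOR 0 = 1
  B[6] = 1 XOR 1 = 0
  B[7] = 0 XOR 0 = 0
  B[8] = 0 XOR 0 = 0
  B[9] = 0 XOR 0 = 0
  B[10] = 0 XOR 0 = 0
  B[11] = 0 XOR 1 = 1
  B[12] = 1 XOR 1 = 0
  B[13] = 0 XOR 1 = 1
  B[14] = 1 XOR 0 = 1
= 101011000001011 (22027 decimal)


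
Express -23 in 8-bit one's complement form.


Original: 00010111
Invert all bits:
  bit 0: 0 → 1
  bit 1: 0 → 1
  bit 2: 0 → 1
  bit 3: 1 → 0
  bit 4: 0 → 1
  bit 5: 1 → 0
  bit 6: 1 → 0
  bit 7: 1 → 0
= 11101000


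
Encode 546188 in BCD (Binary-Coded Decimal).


Each digit → 4-bit binary:
  5 → 0101
  4 → 0100
  6 → 0110
  1 → 0001
  8 → 1000
  8 → 1000
= 0101 0100 0110 0001 1000 1000


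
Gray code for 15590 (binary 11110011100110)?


Binary: 11110011100110
Gray code: G = B XOR (B >> 1)
B >> 1 = 01111001110011
11110011100110 XOR 01111001110011:
  1 XOR 0 = 1
  1 XOR 1 = 0
  1 XOR 1 = 0
  1 XOR 1 = 0
  0 XOR 1 = 1
  0 XOR 0 = 0
  1 XOR 0 = 1
  1 XOR 1 = 0
  1 XOR 1 = 0
  0 XOR 1 = 1
  0 XOR 0 = 0
  1 XOR 0 = 1
  1 XOR 1 = 0
  0 XOR 1 = 1
= 10001010010101


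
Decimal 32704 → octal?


Divide by 8 repeatedly:
32704 ÷ 8 = 4088 remainder 0
4088 ÷ 8 = 511 remainder 0
511 ÷ 8 = 63 remainder 7
63 ÷ 8 = 7 remainder 7
7 ÷ 8 = 0 remainder 7
Reading remainders bottom-up:
= 0o77700


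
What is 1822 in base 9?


Divide by 9 repeatedly:
1822 ÷ 9 = 202 remainder 4
202 ÷ 9 = 22 remainder 4
22 ÷ 9 = 2 remainder 4
2 ÷ 9 = 0 remainder 2
Reading remainders bottom-up:
= 2444
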